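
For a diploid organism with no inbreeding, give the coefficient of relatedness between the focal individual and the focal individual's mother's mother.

0.25

Each parent–offspring link contributes a factor of 1/2, and independent paths through distinct common ancestors add.
Two parent–offspring links: r = (1/2)^2 = 1/4.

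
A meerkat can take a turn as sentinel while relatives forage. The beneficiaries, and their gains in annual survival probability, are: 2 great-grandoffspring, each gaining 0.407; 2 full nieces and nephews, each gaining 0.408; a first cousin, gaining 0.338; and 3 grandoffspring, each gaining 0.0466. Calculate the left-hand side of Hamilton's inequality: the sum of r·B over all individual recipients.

0.38295

r to a great-grandoffspring = 1/8 (three parent–offspring links: r = (1/2)^3 = 1/8).
r to a full niece or nephew = 1/4 (full aunt/uncle↔niece/nephew: two paths of length 3 through the shared grandparent pair: r = 2·(1/2)^3 = 1/4).
r to a first cousin = 1/8 (first cousins share one grandparent pair — two paths of length 4: r = 2·(1/2)^4 = 1/8).
r to a grandoffspring = 0.25 (two parent–offspring links: r = (1/2)^2 = 1/4).
Summing one r·B term per recipient: 2·0.125·0.407 + 2·0.25·0.408 + 1·0.125·0.338 + 3·0.25·0.0466 = 0.38295.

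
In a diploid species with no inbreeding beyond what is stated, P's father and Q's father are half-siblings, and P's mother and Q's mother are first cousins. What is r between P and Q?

Wright's path rule: contributions from independent ancestry routes add.
P and Q are related in two ways: half first cousins through their fathers (r = 1/16) and second cousins through their mothers (r = 1/32).
r = 1/16 + 1/32 = 3/32 = 0.09375.

0.09375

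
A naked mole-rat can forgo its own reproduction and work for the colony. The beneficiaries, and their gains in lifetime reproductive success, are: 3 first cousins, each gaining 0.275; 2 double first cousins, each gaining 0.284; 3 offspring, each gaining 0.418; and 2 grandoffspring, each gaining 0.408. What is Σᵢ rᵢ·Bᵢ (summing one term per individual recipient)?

r to a first cousin = 0.125 (first cousins share one grandparent pair — two paths of length 4: r = 2·(1/2)^4 = 1/8).
r to a double first cousin = 0.25 (double first cousins share both grandparent pairs — four paths of length 4: r = 4·(1/2)^4 = 1/4).
r to an offspring = 0.5 (one parent–offspring link: r = (1/2)^1 = 1/2).
r to a grandoffspring = 1/4 (two parent–offspring links: r = (1/2)^2 = 1/4).
Summing one r·B term per recipient: 3·0.125·0.275 + 2·0.25·0.284 + 3·0.5·0.418 + 2·0.25·0.408 = 1.076125.

1.076125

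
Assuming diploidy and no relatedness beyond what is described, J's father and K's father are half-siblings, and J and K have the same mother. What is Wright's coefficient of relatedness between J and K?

0.3125

With two independent routes of shared ancestry, r is the sum of the two contributions.
J and K are related in two ways: half first cousins through their fathers (r = 1/16) and half-sibs through their shared mother (r = 1/4).
r = 1/16 + 1/4 = 0.3125.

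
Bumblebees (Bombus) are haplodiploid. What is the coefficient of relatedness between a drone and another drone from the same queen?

Haploid brothers each carry a random half of the queen's diploid genome, so on average they share half: r = 1/2.

0.5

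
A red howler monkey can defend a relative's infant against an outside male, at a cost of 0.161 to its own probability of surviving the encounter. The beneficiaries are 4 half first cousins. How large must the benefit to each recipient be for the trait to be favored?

0.644

r to a half first cousin = 0.0625 (half first cousins share one grandparent — one path of length 4: r = (1/2)^4 = 1/16).
Hamilton's rule with n recipients of equal r: n·r·B > C, so B > C/(n·r) = 0.161/(4·0.0625) = 0.644.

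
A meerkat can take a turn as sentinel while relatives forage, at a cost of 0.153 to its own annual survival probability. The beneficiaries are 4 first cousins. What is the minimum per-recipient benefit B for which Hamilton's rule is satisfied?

r to a first cousin = 0.125 (first cousins share one grandparent pair — two paths of length 4: r = 2·(1/2)^4 = 1/8).
Hamilton's rule with n recipients of equal r: n·r·B > C, so B > C/(n·r) = 0.153/(4·0.125) = 0.306.

0.306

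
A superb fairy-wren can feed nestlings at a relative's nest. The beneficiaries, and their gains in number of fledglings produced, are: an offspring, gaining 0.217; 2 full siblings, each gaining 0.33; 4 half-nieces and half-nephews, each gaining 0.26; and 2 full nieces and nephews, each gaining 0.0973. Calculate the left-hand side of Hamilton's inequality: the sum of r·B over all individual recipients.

r to an offspring = 1/2 (one parent–offspring link: r = (1/2)^1 = 1/2).
r to a full sibling = 1/2 (full sibs share both parents — two paths of length 2: r = 2·(1/2)^2 = 1/2).
r to a half-niece or half-nephew = 0.125 (half-aunt/uncle↔niece/nephew: one path of length 3: r = (1/2)^3 = 1/8).
r to a full niece or nephew = 1/4 (full aunt/uncle↔niece/nephew: two paths of length 3 through the shared grandparent pair: r = 2·(1/2)^3 = 1/4).
Summing one r·B term per recipient: 1·0.5·0.217 + 2·0.5·0.33 + 4·0.125·0.26 + 2·0.25·0.0973 = 0.61715.

0.61715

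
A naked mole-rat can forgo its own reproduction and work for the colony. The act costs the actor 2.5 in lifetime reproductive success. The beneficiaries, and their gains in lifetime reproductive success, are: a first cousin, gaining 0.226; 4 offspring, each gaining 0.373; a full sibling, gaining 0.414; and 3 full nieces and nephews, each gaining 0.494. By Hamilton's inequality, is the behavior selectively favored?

Hamilton's rule: the trait is favored when the sum of r·B over every recipient exceeds the actor's cost C.
r to a first cousin = 1/8 (first cousins share one grandparent pair — two paths of length 4: r = 2·(1/2)^4 = 1/8).
r to an offspring = 1/2 (one parent–offspring link: r = (1/2)^1 = 1/2).
r to a full sibling = 1/2 (full sibs share both parents — two paths of length 2: r = 2·(1/2)^2 = 1/2).
r to a full niece or nephew = 1/4 (full aunt/uncle↔niece/nephew: two paths of length 3 through the shared grandparent pair: r = 2·(1/2)^3 = 1/4).
Summing one r·B term per recipient: 1·0.125·0.226 + 4·0.5·0.373 + 1·0.5·0.414 + 3·0.25·0.494 = 1.35175.
1.35175 < 2.5: the indirect benefit is less than the cost.

No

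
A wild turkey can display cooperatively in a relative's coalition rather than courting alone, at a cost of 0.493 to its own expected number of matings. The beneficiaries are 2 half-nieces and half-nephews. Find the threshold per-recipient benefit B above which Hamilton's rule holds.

1.972

r to a half-niece or half-nephew = 0.125 (half-aunt/uncle↔niece/nephew: one path of length 3: r = (1/2)^3 = 1/8).
Hamilton's rule with n recipients of equal r: n·r·B > C, so B > C/(n·r) = 0.493/(2·0.125) = 1.972.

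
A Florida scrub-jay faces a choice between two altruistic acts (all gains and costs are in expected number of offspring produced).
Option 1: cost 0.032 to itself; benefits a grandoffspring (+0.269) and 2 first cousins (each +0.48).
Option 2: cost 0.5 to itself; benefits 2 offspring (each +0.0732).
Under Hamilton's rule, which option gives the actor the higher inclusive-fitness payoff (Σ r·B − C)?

Option 1

Option 1: r to a grandoffspring = 0.25.
Option 1: r to a first cousin = 0.125.
Option 1: Σ r·B − C = (1·0.25·0.269 + 2·0.125·0.48) − 0.032 = 0.15525.
Option 2: r to an offspring = 0.5.
Option 2: Σ r·B − C = (2·0.5·0.0732) − 0.5 = -0.4268.
Option 1 has the higher net inclusive-fitness payoff.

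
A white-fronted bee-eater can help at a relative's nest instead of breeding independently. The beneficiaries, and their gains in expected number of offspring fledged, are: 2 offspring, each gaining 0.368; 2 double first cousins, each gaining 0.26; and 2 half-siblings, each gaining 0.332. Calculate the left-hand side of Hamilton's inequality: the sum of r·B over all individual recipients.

r to an offspring = 0.5 (one parent–offspring link: r = (1/2)^1 = 1/2).
r to a double first cousin = 1/4 (double first cousins share both grandparent pairs — four paths of length 4: r = 4·(1/2)^4 = 1/4).
r to a half-sibling = 0.25 (half-sibs share one parent — one path of length 2: r = (1/2)^2 = 1/4).
Summing one r·B term per recipient: 2·0.5·0.368 + 2·0.25·0.26 + 2·0.25·0.332 = 0.664.

0.664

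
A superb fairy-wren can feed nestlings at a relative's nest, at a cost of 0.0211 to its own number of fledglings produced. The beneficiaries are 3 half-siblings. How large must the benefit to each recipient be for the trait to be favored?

0.0281

r to a half-sibling = 0.25 (half-sibs share one parent — one path of length 2: r = (1/2)^2 = 1/4).
Hamilton's rule with n recipients of equal r: n·r·B > C, so B > C/(n·r) = 0.0211/(3·0.25) = 0.0281.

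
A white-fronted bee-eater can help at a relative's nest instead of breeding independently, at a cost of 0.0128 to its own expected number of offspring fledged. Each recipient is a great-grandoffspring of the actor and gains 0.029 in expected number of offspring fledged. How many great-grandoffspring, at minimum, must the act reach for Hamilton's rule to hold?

4

r to a great-grandoffspring = 0.125 (three parent–offspring links: r = (1/2)^3 = 1/8).
Hamilton's rule: n·r·B > C  ⇒  n > C/(r·B) = 0.0128/(0.125·0.029) = 3.531.
The smallest integer exceeding 3.531 is 4.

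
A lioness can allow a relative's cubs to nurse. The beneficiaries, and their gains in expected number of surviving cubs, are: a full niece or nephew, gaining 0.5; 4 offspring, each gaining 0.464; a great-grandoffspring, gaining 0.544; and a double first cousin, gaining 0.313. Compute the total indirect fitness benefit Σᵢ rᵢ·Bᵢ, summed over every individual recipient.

1.19925

r to a full niece or nephew = 1/4 (full aunt/uncle↔niece/nephew: two paths of length 3 through the shared grandparent pair: r = 2·(1/2)^3 = 1/4).
r to an offspring = 1/2 (one parent–offspring link: r = (1/2)^1 = 1/2).
r to a great-grandoffspring = 1/8 (three parent–offspring links: r = (1/2)^3 = 1/8).
r to a double first cousin = 1/4 (double first cousins share both grandparent pairs — four paths of length 4: r = 4·(1/2)^4 = 1/4).
Summing one r·B term per recipient: 1·0.25·0.5 + 4·0.5·0.464 + 1·0.125·0.544 + 1·0.25·0.313 = 1.19925.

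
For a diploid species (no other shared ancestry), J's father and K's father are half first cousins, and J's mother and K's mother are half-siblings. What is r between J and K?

Relatedness sums over independent paths through distinct common ancestors.
J and K are related in two ways: half second cousins through their fathers (r = 1/64) and half first cousins through their mothers (r = 1/16).
r = 1/64 + 1/16 = 5/64 = 0.078125.

0.078125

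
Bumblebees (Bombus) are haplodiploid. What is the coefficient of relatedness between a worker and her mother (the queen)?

0.5

One meiotic link between diploid queen and diploid daughter: r = 1/2.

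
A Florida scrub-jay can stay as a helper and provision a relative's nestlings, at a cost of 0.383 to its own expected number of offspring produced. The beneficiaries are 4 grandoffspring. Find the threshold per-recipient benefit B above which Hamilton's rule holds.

0.383

r to a grandoffspring = 1/4 (two parent–offspring links: r = (1/2)^2 = 1/4).
Hamilton's rule with n recipients of equal r: n·r·B > C, so B > C/(n·r) = 0.383/(4·0.25) = 0.383.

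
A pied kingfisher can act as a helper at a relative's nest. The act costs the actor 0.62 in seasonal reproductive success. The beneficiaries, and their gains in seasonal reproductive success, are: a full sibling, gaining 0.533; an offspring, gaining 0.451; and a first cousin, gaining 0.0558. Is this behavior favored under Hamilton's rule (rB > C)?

Hamilton's rule: the trait is favored when the sum of r·B over every recipient exceeds the actor's cost C.
r to a full sibling = 0.5 (full sibs share both parents — two paths of length 2: r = 2·(1/2)^2 = 1/2).
r to an offspring = 0.5 (one parent–offspring link: r = (1/2)^1 = 1/2).
r to a first cousin = 1/8 (first cousins share one grandparent pair — two paths of length 4: r = 2·(1/2)^4 = 1/8).
Summing one r·B term per recipient: 1·0.5·0.533 + 1·0.5·0.451 + 1·0.125·0.0558 = 0.498975.
0.498975 < 0.62: the indirect benefit is less than the cost.

No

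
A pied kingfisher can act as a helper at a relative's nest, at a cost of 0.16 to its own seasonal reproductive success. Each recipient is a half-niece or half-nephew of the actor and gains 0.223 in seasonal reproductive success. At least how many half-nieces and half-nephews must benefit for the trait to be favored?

r to a half-niece or half-nephew = 0.125 (half-aunt/uncle↔niece/nephew: one path of length 3: r = (1/2)^3 = 1/8).
Hamilton's rule: n·r·B > C  ⇒  n > C/(r·B) = 0.16/(0.125·0.223) = 5.74.
The smallest integer exceeding 5.74 is 6.

6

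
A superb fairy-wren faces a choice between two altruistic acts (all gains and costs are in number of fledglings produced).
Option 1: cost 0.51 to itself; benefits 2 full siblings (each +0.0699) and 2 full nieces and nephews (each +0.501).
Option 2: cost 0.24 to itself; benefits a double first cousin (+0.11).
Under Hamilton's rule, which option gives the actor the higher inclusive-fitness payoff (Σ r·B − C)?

Option 1

Option 1: r to a full sibling = 0.5.
Option 1: r to a full niece or nephew = 0.25.
Option 1: Σ r·B − C = (2·0.5·0.0699 + 2·0.25·0.501) − 0.51 = -0.1896.
Option 2: r to a double first cousin = 0.25.
Option 2: Σ r·B − C = (1·0.25·0.11) − 0.24 = -0.2125.
Option 1 has the higher net inclusive-fitness payoff.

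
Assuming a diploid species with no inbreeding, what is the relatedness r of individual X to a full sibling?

0.5

Full sibs share both parents — two paths of length 2: r = 2·(1/2)^2 = 1/2.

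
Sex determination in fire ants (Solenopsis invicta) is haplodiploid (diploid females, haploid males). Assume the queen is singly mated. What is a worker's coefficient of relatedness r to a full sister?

0.75

Haplodiploid full sisters inherit their father's entire haploid genome identically (contributing 1/2) and on average half of their mother's contribution (1/2 · 1/2 = 1/4); r = 1/2 + 1/4 = 3/4.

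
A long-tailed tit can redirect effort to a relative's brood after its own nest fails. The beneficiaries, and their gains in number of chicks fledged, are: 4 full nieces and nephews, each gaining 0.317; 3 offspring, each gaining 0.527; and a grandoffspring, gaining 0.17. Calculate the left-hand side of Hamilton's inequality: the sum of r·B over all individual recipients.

r to a full niece or nephew = 0.25 (full aunt/uncle↔niece/nephew: two paths of length 3 through the shared grandparent pair: r = 2·(1/2)^3 = 1/4).
r to an offspring = 1/2 (one parent–offspring link: r = (1/2)^1 = 1/2).
r to a grandoffspring = 1/4 (two parent–offspring links: r = (1/2)^2 = 1/4).
Summing one r·B term per recipient: 4·0.25·0.317 + 3·0.5·0.527 + 1·0.25·0.17 = 1.15.

1.15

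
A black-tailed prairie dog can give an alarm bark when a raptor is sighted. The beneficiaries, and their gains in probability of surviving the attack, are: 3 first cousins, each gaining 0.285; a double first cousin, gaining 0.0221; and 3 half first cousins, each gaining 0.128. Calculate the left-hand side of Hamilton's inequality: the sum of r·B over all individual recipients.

0.1364

r to a first cousin = 0.125 (first cousins share one grandparent pair — two paths of length 4: r = 2·(1/2)^4 = 1/8).
r to a double first cousin = 0.25 (double first cousins share both grandparent pairs — four paths of length 4: r = 4·(1/2)^4 = 1/4).
r to a half first cousin = 0.0625 (half first cousins share one grandparent — one path of length 4: r = (1/2)^4 = 1/16).
Summing one r·B term per recipient: 3·0.125·0.285 + 1·0.25·0.0221 + 3·0.0625·0.128 = 0.1364.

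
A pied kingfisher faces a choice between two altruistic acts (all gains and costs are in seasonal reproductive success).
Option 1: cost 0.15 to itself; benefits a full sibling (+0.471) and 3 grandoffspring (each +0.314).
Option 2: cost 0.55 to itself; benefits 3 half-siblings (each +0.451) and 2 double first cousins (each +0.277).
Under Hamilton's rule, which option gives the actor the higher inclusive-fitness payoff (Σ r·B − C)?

Option 1

Option 1: r to a full sibling = 0.5.
Option 1: r to a grandoffspring = 0.25.
Option 1: Σ r·B − C = (1·0.5·0.471 + 3·0.25·0.314) − 0.15 = 0.321.
Option 2: r to a half-sibling = 0.25.
Option 2: r to a double first cousin = 0.25.
Option 2: Σ r·B − C = (3·0.25·0.451 + 2·0.25·0.277) − 0.55 = -0.07325.
Option 1 has the higher net inclusive-fitness payoff.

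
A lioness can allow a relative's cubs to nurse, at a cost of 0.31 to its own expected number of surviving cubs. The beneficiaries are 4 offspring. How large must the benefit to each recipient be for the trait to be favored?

0.155

r to an offspring = 1/2 (one parent–offspring link: r = (1/2)^1 = 1/2).
Hamilton's rule with n recipients of equal r: n·r·B > C, so B > C/(n·r) = 0.31/(4·0.5) = 0.155.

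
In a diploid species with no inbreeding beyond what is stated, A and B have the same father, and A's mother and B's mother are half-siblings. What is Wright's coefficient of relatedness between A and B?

With two independent routes of shared ancestry, r is the sum of the two contributions.
A and B are related in two ways: half-sibs through their shared father (r = 1/4) and half first cousins through their mothers (r = 1/16).
r = 1/4 + 1/16 = 0.3125.

0.3125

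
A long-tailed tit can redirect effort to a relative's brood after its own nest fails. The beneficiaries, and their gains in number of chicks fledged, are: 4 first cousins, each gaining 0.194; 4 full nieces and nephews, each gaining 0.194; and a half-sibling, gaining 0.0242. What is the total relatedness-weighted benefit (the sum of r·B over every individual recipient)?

r to a first cousin = 0.125 (first cousins share one grandparent pair — two paths of length 4: r = 2·(1/2)^4 = 1/8).
r to a full niece or nephew = 1/4 (full aunt/uncle↔niece/nephew: two paths of length 3 through the shared grandparent pair: r = 2·(1/2)^3 = 1/4).
r to a half-sibling = 1/4 (half-sibs share one parent — one path of length 2: r = (1/2)^2 = 1/4).
Summing one r·B term per recipient: 4·0.125·0.194 + 4·0.25·0.194 + 1·0.25·0.0242 = 0.29705.

0.29705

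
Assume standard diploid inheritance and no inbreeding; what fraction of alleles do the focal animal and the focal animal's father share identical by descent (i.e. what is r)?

0.5

Each parent–offspring link contributes a factor of 1/2, and independent paths through distinct common ancestors add.
One parent–offspring link: r = (1/2)^1 = 1/2.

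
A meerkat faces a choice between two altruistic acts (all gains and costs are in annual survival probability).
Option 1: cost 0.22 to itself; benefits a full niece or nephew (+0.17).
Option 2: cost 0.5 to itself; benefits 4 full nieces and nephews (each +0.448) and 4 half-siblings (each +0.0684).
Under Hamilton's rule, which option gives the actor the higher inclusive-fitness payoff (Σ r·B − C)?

Option 2

Option 1: r to a full niece or nephew = 0.25.
Option 1: Σ r·B − C = (1·0.25·0.17) − 0.22 = -0.1775.
Option 2: r to a full niece or nephew = 0.25.
Option 2: r to a half-sibling = 0.25.
Option 2: Σ r·B − C = (4·0.25·0.448 + 4·0.25·0.0684) − 0.5 = 0.0164.
Option 2 has the higher net inclusive-fitness payoff.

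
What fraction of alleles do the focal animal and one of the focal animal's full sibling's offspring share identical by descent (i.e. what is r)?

Each parent–offspring link contributes a factor of 1/2, and independent paths through distinct common ancestors add.
Full aunt/uncle↔niece/nephew: two paths of length 3 through the shared grandparent pair: r = 2·(1/2)^3 = 1/4.

0.25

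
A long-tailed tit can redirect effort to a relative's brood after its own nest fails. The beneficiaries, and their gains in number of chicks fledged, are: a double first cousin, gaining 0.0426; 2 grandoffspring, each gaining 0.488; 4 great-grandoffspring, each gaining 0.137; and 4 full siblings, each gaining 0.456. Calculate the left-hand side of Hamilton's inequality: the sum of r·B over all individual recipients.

r to a double first cousin = 0.25 (double first cousins share both grandparent pairs — four paths of length 4: r = 4·(1/2)^4 = 1/4).
r to a grandoffspring = 1/4 (two parent–offspring links: r = (1/2)^2 = 1/4).
r to a great-grandoffspring = 1/8 (three parent–offspring links: r = (1/2)^3 = 1/8).
r to a full sibling = 1/2 (full sibs share both parents — two paths of length 2: r = 2·(1/2)^2 = 1/2).
Summing one r·B term per recipient: 1·0.25·0.0426 + 2·0.25·0.488 + 4·0.125·0.137 + 4·0.5·0.456 = 1.23515.

1.23515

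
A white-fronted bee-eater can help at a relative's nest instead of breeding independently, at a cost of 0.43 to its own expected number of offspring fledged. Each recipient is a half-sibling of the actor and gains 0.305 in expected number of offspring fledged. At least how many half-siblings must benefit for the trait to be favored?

r to a half-sibling = 1/4 (half-sibs share one parent — one path of length 2: r = (1/2)^2 = 1/4).
Hamilton's rule: n·r·B > C  ⇒  n > C/(r·B) = 0.43/(0.25·0.305) = 5.639.
The smallest integer exceeding 5.639 is 6.

6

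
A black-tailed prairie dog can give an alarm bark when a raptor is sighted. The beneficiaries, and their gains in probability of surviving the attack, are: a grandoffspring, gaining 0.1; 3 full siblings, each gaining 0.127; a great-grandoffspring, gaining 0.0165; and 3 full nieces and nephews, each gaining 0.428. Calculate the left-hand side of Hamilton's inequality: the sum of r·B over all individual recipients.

r to a grandoffspring = 1/4 (two parent–offspring links: r = (1/2)^2 = 1/4).
r to a full sibling = 0.5 (full sibs share both parents — two paths of length 2: r = 2·(1/2)^2 = 1/2).
r to a great-grandoffspring = 0.125 (three parent–offspring links: r = (1/2)^3 = 1/8).
r to a full niece or nephew = 1/4 (full aunt/uncle↔niece/nephew: two paths of length 3 through the shared grandparent pair: r = 2·(1/2)^3 = 1/4).
Summing one r·B term per recipient: 1·0.25·0.1 + 3·0.5·0.127 + 1·0.125·0.0165 + 3·0.25·0.428 = 0.5385625.

0.5385625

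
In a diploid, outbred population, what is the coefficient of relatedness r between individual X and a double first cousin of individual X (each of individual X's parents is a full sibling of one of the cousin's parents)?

0.25

Each parent–offspring link contributes a factor of 1/2, and independent paths through distinct common ancestors add.
Double first cousins share both grandparent pairs — four paths of length 4: r = 4·(1/2)^4 = 1/4.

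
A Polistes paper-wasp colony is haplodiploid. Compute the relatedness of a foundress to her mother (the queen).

One meiotic link between diploid queen and diploid daughter: r = 1/2.

0.5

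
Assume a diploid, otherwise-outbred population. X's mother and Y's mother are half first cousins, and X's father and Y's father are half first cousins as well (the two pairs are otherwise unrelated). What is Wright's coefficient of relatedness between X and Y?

0.03125

With two independent routes of shared ancestry, r is the sum of the two contributions.
X and Y are related in two ways: half second cousins through their mothers (r = 1/64) and half second cousins through their fathers (r = 1/64).
r = 1/64 + 1/64 = 0.03125.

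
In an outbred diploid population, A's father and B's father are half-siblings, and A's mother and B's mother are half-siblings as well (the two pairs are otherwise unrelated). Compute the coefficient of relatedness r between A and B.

0.125

Relatedness sums over independent paths through distinct common ancestors.
A and B are related in two ways: half first cousins through their fathers (r = 1/16) and half first cousins through their mothers (r = 1/16).
r = 1/16 + 1/16 = 0.125.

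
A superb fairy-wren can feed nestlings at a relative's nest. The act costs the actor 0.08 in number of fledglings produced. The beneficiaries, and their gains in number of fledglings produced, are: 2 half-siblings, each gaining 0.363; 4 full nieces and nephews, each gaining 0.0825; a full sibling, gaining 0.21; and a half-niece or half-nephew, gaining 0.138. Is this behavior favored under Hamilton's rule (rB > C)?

Hamilton's rule: the trait is favored when the sum of r·B over every recipient exceeds the actor's cost C.
r to a half-sibling = 0.25 (half-sibs share one parent — one path of length 2: r = (1/2)^2 = 1/4).
r to a full niece or nephew = 1/4 (full aunt/uncle↔niece/nephew: two paths of length 3 through the shared grandparent pair: r = 2·(1/2)^3 = 1/4).
r to a full sibling = 1/2 (full sibs share both parents — two paths of length 2: r = 2·(1/2)^2 = 1/2).
r to a half-niece or half-nephew = 1/8 (half-aunt/uncle↔niece/nephew: one path of length 3: r = (1/2)^3 = 1/8).
Summing one r·B term per recipient: 2·0.25·0.363 + 4·0.25·0.0825 + 1·0.5·0.21 + 1·0.125·0.138 = 0.38625.
0.38625 > 0.08: the indirect benefit exceeds the cost.

Yes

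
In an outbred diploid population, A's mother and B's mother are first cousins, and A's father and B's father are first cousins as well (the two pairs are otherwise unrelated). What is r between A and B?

0.0625

With two independent routes of shared ancestry, r is the sum of the two contributions.
A and B are related in two ways: second cousins through their mothers (r = 1/32) and second cousins through their fathers (r = 1/32).
r = 1/32 + 1/32 = 0.0625.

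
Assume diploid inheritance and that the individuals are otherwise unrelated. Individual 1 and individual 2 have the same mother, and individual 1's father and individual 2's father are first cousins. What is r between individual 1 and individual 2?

With two independent routes of shared ancestry, r is the sum of the two contributions.
Individual 1 and individual 2 are related in two ways: half-sibs through their shared mother (r = 1/4) and second cousins through their fathers (r = 1/32).
r = 1/4 + 1/32 = 0.28125.

0.28125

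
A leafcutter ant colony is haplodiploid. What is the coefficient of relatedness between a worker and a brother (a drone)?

0.25

Her haploid brother carries none of their father's genes and a random half of their mother's genome; that half matches the maternal half of her own genome with probability 1/2: r = 1/2 · 1/2 = 1/4.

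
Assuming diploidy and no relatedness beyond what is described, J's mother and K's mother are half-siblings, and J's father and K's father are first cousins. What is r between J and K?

0.09375

Wright's path rule: contributions from independent ancestry routes add.
J and K are related in two ways: half first cousins through their mothers (r = 1/16) and second cousins through their fathers (r = 1/32).
r = 1/16 + 1/32 = 3/32 = 0.09375.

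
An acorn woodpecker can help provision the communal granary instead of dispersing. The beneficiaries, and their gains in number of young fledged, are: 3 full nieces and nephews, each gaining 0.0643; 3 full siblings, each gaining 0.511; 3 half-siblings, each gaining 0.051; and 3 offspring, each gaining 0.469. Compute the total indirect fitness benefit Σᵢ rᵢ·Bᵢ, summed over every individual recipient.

r to a full niece or nephew = 1/4 (full aunt/uncle↔niece/nephew: two paths of length 3 through the shared grandparent pair: r = 2·(1/2)^3 = 1/4).
r to a full sibling = 0.5 (full sibs share both parents — two paths of length 2: r = 2·(1/2)^2 = 1/2).
r to a half-sibling = 1/4 (half-sibs share one parent — one path of length 2: r = (1/2)^2 = 1/4).
r to an offspring = 0.5 (one parent–offspring link: r = (1/2)^1 = 1/2).
Summing one r·B term per recipient: 3·0.25·0.0643 + 3·0.5·0.511 + 3·0.25·0.051 + 3·0.5·0.469 = 1.556475.

1.556475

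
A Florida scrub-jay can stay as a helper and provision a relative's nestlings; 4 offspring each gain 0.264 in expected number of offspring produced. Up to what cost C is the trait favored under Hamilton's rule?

0.528

r to an offspring = 0.5 (one parent–offspring link: r = (1/2)^1 = 1/2).
Hamilton's rule: n·r·B > C, so the trait is favored while C < n·r·B = 4·0.5·0.264 = 0.528.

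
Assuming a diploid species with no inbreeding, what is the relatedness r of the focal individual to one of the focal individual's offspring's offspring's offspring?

Each parent–offspring link contributes a factor of 1/2, and independent paths through distinct common ancestors add.
Three parent–offspring links: r = (1/2)^3 = 1/8.

0.125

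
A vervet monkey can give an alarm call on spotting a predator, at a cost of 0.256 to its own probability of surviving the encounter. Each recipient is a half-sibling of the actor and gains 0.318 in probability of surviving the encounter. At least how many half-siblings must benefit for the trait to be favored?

4

r to a half-sibling = 1/4 (half-sibs share one parent — one path of length 2: r = (1/2)^2 = 1/4).
Hamilton's rule: n·r·B > C  ⇒  n > C/(r·B) = 0.256/(0.25·0.318) = 3.22.
The smallest integer exceeding 3.22 is 4.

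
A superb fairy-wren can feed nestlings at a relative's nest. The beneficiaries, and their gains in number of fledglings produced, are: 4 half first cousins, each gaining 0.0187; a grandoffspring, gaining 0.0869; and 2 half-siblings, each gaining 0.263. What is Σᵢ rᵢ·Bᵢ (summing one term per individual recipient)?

0.1579

r to a half first cousin = 0.0625 (half first cousins share one grandparent — one path of length 4: r = (1/2)^4 = 1/16).
r to a grandoffspring = 0.25 (two parent–offspring links: r = (1/2)^2 = 1/4).
r to a half-sibling = 1/4 (half-sibs share one parent — one path of length 2: r = (1/2)^2 = 1/4).
Summing one r·B term per recipient: 4·0.0625·0.0187 + 1·0.25·0.0869 + 2·0.25·0.263 = 0.1579.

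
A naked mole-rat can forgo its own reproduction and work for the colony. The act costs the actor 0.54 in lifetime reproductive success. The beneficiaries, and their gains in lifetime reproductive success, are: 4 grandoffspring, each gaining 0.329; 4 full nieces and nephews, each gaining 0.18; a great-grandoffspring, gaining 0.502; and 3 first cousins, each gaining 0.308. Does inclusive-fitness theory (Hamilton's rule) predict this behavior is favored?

Hamilton's rule: the trait is favored when the sum of r·B over every recipient exceeds the actor's cost C.
r to a grandoffspring = 0.25 (two parent–offspring links: r = (1/2)^2 = 1/4).
r to a full niece or nephew = 1/4 (full aunt/uncle↔niece/nephew: two paths of length 3 through the shared grandparent pair: r = 2·(1/2)^3 = 1/4).
r to a great-grandoffspring = 1/8 (three parent–offspring links: r = (1/2)^3 = 1/8).
r to a first cousin = 1/8 (first cousins share one grandparent pair — two paths of length 4: r = 2·(1/2)^4 = 1/8).
Summing one r·B term per recipient: 4·0.25·0.329 + 4·0.25·0.18 + 1·0.125·0.502 + 3·0.125·0.308 = 0.68725.
0.68725 > 0.54: the indirect benefit exceeds the cost.

Yes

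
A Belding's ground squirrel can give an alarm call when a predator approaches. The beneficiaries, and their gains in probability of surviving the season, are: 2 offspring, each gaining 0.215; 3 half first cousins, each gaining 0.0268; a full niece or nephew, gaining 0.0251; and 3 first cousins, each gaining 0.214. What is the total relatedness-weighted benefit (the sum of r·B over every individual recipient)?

r to an offspring = 1/2 (one parent–offspring link: r = (1/2)^1 = 1/2).
r to a half first cousin = 1/16 (half first cousins share one grandparent — one path of length 4: r = (1/2)^4 = 1/16).
r to a full niece or nephew = 1/4 (full aunt/uncle↔niece/nephew: two paths of length 3 through the shared grandparent pair: r = 2·(1/2)^3 = 1/4).
r to a first cousin = 0.125 (first cousins share one grandparent pair — two paths of length 4: r = 2·(1/2)^4 = 1/8).
Summing one r·B term per recipient: 2·0.5·0.215 + 3·0.0625·0.0268 + 1·0.25·0.0251 + 3·0.125·0.214 = 0.30655.

0.30655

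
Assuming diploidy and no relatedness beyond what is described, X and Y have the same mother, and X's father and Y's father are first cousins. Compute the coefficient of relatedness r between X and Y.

Relatedness sums over independent paths through distinct common ancestors.
X and Y are related in two ways: half-sibs through their shared mother (r = 1/4) and second cousins through their fathers (r = 1/32).
r = 1/4 + 1/32 = 9/32 = 0.28125.

0.28125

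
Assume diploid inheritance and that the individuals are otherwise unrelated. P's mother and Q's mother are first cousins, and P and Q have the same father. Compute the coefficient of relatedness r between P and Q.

Wright's path rule: contributions from independent ancestry routes add.
P and Q are related in two ways: second cousins through their mothers (r = 1/32) and half-sibs through their shared father (r = 1/4).
r = 1/32 + 1/4 = 0.28125.

0.28125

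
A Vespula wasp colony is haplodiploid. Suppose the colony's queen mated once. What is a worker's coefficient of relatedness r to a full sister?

Haplodiploid full sisters inherit their father's entire haploid genome identically (contributing 1/2) and on average half of their mother's contribution (1/2 · 1/2 = 1/4); r = 1/2 + 1/4 = 3/4.

0.75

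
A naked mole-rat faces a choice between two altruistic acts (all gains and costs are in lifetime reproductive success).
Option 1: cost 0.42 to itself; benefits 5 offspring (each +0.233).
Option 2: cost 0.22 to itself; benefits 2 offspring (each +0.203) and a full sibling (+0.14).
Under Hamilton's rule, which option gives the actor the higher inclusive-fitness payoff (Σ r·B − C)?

Option 1

Option 1: r to an offspring = 0.5.
Option 1: Σ r·B − C = (5·0.5·0.233) − 0.42 = 0.1625.
Option 2: r to an offspring = 0.5.
Option 2: r to a full sibling = 0.5.
Option 2: Σ r·B − C = (2·0.5·0.203 + 1·0.5·0.14) − 0.22 = 0.053.
Option 1 has the higher net inclusive-fitness payoff.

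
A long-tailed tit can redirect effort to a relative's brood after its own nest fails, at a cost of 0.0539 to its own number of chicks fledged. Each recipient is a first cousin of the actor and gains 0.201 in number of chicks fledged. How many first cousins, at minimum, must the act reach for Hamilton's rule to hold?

r to a first cousin = 0.125 (first cousins share one grandparent pair — two paths of length 4: r = 2·(1/2)^4 = 1/8).
Hamilton's rule: n·r·B > C  ⇒  n > C/(r·B) = 0.0539/(0.125·0.201) = 2.145.
The smallest integer exceeding 2.145 is 3.

3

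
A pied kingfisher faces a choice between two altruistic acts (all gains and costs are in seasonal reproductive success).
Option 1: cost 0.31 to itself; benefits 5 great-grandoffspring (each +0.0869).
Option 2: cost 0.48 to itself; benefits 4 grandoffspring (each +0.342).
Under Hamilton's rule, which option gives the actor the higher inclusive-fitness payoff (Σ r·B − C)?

Option 1: r to a great-grandoffspring = 0.125.
Option 1: Σ r·B − C = (5·0.125·0.0869) − 0.31 = -0.2556875.
Option 2: r to a grandoffspring = 0.25.
Option 2: Σ r·B − C = (4·0.25·0.342) − 0.48 = -0.138.
Option 2 has the higher net inclusive-fitness payoff.

Option 2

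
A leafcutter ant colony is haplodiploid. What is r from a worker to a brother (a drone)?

Her haploid brother carries none of their father's genes and a random half of their mother's genome; that half matches the maternal half of her own genome with probability 1/2: r = 1/2 · 1/2 = 1/4.

0.25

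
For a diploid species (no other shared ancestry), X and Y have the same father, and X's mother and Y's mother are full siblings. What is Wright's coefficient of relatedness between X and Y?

Relatedness sums over independent paths through distinct common ancestors.
X and Y are related in two ways: half-sibs through their shared father (r = 1/4) and first cousins through their mothers (r = 1/8).
r = 1/4 + 1/8 = 0.375.

0.375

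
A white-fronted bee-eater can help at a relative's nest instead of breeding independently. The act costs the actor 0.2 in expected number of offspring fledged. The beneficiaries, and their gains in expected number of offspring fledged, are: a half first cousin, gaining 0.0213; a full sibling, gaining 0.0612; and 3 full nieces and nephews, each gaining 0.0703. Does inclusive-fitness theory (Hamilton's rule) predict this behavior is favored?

No

Hamilton's rule: the trait is favored when the sum of r·B over every recipient exceeds the actor's cost C.
r to a half first cousin = 0.0625 (half first cousins share one grandparent — one path of length 4: r = (1/2)^4 = 1/16).
r to a full sibling = 1/2 (full sibs share both parents — two paths of length 2: r = 2·(1/2)^2 = 1/2).
r to a full niece or nephew = 1/4 (full aunt/uncle↔niece/nephew: two paths of length 3 through the shared grandparent pair: r = 2·(1/2)^3 = 1/4).
Summing one r·B term per recipient: 1·0.0625·0.0213 + 1·0.5·0.0612 + 3·0.25·0.0703 = 0.08465625.
0.08465625 < 0.2: the indirect benefit is less than the cost.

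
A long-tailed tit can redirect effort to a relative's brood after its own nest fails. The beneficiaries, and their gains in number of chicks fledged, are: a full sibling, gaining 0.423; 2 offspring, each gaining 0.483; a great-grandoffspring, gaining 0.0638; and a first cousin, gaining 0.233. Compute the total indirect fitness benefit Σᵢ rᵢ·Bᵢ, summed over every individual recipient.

r to a full sibling = 0.5 (full sibs share both parents — two paths of length 2: r = 2·(1/2)^2 = 1/2).
r to an offspring = 0.5 (one parent–offspring link: r = (1/2)^1 = 1/2).
r to a great-grandoffspring = 0.125 (three parent–offspring links: r = (1/2)^3 = 1/8).
r to a first cousin = 1/8 (first cousins share one grandparent pair — two paths of length 4: r = 2·(1/2)^4 = 1/8).
Summing one r·B term per recipient: 1·0.5·0.423 + 2·0.5·0.483 + 1·0.125·0.0638 + 1·0.125·0.233 = 0.7316.

0.7316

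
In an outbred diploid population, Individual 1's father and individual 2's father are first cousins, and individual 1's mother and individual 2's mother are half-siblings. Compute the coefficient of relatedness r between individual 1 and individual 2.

0.09375

Independent pedigree routes through distinct common ancestors add.
Individual 1 and individual 2 are related in two ways: second cousins through their fathers (r = 1/32) and half first cousins through their mothers (r = 1/16).
r = 1/32 + 1/16 = 3/32 = 0.09375.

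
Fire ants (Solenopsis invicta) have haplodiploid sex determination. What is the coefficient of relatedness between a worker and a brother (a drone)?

0.25

Her haploid brother carries none of their father's genes and a random half of their mother's genome; that half matches the maternal half of her own genome with probability 1/2: r = 1/2 · 1/2 = 1/4.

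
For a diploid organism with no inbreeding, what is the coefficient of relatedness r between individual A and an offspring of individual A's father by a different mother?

0.25

Each parent–offspring link contributes a factor of 1/2, and independent paths through distinct common ancestors add.
Half-sibs share one parent — one path of length 2: r = (1/2)^2 = 1/4.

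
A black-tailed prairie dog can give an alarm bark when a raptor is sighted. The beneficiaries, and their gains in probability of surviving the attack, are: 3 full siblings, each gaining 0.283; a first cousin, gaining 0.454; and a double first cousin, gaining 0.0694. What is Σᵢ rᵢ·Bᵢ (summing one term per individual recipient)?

r to a full sibling = 0.5 (full sibs share both parents — two paths of length 2: r = 2·(1/2)^2 = 1/2).
r to a first cousin = 1/8 (first cousins share one grandparent pair — two paths of length 4: r = 2·(1/2)^4 = 1/8).
r to a double first cousin = 0.25 (double first cousins share both grandparent pairs — four paths of length 4: r = 4·(1/2)^4 = 1/4).
Summing one r·B term per recipient: 3·0.5·0.283 + 1·0.125·0.454 + 1·0.25·0.0694 = 0.4986.

0.4986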